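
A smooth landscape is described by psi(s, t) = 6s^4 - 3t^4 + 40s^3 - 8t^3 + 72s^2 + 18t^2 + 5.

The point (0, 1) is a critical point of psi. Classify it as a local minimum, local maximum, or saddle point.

saddle point

The mixed partial ∂²psi/∂s∂t is 0, so the Hessian at any point is diag(psi_ss, psi_tt) = diag(24(3s^2 + 10s + 6), 12(-3t^2 - 4t + 3)).
At (0, 1): H = diag(144, -48).
The eigenvalues have opposite signs, so H is indefinite: a saddle point.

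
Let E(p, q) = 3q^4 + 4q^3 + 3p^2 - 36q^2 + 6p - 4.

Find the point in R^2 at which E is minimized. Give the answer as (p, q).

E(p,q) separates as A(p) + B(q) − 4, so its minimum is min A + min B − 4.
A'(p) = 6p + 6 vanishes at p ∈ {-1}; B'(q) = 12q(q - 2)(q + 3) vanishes at q ∈ {-3, 0, 2}.
Local minima of A (where A''>0): A(-1)=-3. Local minima of B: B(-3)=-189, B(2)=-64.
So the global minimum of E is A(-1) + B(-3) − 4 = -3 − 189 − 4 = -196, attained at (-1, -3).

(-1, -3)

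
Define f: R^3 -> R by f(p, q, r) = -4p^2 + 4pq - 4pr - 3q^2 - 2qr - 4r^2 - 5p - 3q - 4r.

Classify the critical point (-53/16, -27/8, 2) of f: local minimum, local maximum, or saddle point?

The Hessian is constant: H = [[-8, 4, -4], [4, -6, -2], [-4, -2, -8]].
Leading principal minors: Δ₁ = -8, Δ₂ = 32, Δ₃ = -64.
The minors alternate sign starting negative (−, +, −), so H is negative definite: a local maximum.

local maximum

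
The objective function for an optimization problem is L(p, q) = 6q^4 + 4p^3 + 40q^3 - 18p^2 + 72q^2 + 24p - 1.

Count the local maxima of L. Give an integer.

L separates as a function of p plus a function of q, so ∇L=0 decouples.
∂L/∂p = 12(p - 2)(p - 1) = 0 at p ∈ {1, 2}; ∂L/∂q = 24q(q + 2)(q + 3) = 0 at q ∈ {-3, -2, 0}.
The Hessian is diagonal: diag(L_pp, L_qq). Second derivatives: L_pp(1)=-12, L_pp(2)=12; L_qq(-3)=72, L_qq(-2)=-48, L_qq(0)=144.
Local maxima occur where both diagonal entries negative: (1, -2). Count: 1.

1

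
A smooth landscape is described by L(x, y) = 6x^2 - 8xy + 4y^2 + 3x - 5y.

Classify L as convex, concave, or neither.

L is quadratic, so its Hessian is the constant matrix H = [[12, -8], [-8, 8]].
det(H) = 32, tr(H) = 20.
det(H) > 0 and tr(H) > 0, so H is positive definite everywhere: convex.

convex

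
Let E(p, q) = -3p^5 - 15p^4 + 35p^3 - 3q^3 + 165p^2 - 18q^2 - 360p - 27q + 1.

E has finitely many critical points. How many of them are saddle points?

4

E separates as a function of p plus a function of q, so ∇E=0 decouples.
∂E/∂p = -15(p - 2)(p - 1)(p + 3)(p + 4) = 0 at p ∈ {-4, -3, 1, 2}; ∂E/∂q = -9(q + 1)(q + 3) = 0 at q ∈ {-3, -1}.
The Hessian is diagonal: diag(E_pp, E_qq). Second derivatives: E_pp(-4)=450, E_pp(-3)=-300, E_pp(1)=300, E_pp(2)=-450; E_qq(-3)=18, E_qq(-1)=-18.
Saddle points occur where the two diagonal entries have opposite signs: (-4, -1), (-3, -3), (1, -1), (2, -3). Count: 4.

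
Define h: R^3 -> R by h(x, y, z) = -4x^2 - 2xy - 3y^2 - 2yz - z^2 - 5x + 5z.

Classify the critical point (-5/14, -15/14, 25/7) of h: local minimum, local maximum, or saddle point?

The Hessian is constant: H = [[-8, -2, 0], [-2, -6, -2], [0, -2, -2]].
Leading principal minors: Δ₁ = -8, Δ₂ = 44, Δ₃ = -56.
The minors alternate sign starting negative (−, +, −), so H is negative definite: a local maximum.

local maximum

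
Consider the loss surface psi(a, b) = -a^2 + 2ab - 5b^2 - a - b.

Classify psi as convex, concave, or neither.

concave

psi is quadratic, so its Hessian is the constant matrix H = [[-2, 2], [2, -10]].
det(H) = 16, tr(H) = -12.
det(H) > 0 and tr(H) < 0, so H is negative definite everywhere: concave.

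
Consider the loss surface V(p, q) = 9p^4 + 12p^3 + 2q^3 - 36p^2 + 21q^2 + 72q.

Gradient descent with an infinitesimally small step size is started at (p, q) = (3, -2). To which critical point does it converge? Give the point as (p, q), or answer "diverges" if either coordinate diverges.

(1, -3)

V is separable, so gradient descent decouples: p follows -∂V/∂p, q follows -∂V/∂q.
∂V/∂p = 36p(p - 1)(p + 2); at p=3 this is 1080, so p decreases.
∂V/∂q = 6(q + 3)(q + 4); at q=-2 this is 12, so q decreases.
p converges to its nearest critical value 1 (a local min of the p-part); q converges to -3. The iterate converges to (1, -3).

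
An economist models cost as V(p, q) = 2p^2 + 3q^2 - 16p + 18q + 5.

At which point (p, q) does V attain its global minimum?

V(p,q) separates as A(p) + B(q) + 5, so its minimum is min A + min B + 5.
A'(p) = 4p - 16 vanishes at p ∈ {4}; B'(q) = 6q + 18 vanishes at q ∈ {-3}.
Local minima of A (where A''>0): A(4)=-32. Local minima of B: B(-3)=-27.
So the global minimum of V is A(4) + B(-3) + 5 = -32 − 27 + 5 = -54, attained at (4, -3).

(4, -3)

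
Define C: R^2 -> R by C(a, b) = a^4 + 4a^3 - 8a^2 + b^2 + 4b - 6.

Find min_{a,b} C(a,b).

C(a,b) separates as P(a) + Q(b) − 6, so its minimum is min P + min Q − 6.
P'(a) = 4a(a - 1)(a + 4) vanishes at a ∈ {-4, 0, 1}; Q'(b) = 2b + 4 vanishes at b ∈ {-2}.
Local minima of P (where P''>0): P(-4)=-128, P(1)=-3. Local minima of Q: Q(-2)=-4.
So the global minimum of C is P(-4) + Q(-2) − 6 = -128 − 4 − 6 = -138, attained at (-4, -2).

-138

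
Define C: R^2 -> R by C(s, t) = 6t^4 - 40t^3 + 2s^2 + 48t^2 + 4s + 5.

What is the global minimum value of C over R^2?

-253

C(s,t) separates as P(s) + Q(t) + 5, so its minimum is min P + min Q + 5.
P'(s) = 4s + 4 vanishes at s ∈ {-1}; Q'(t) = 24t(t - 4)(t - 1) vanishes at t ∈ {0, 1, 4}.
Local minima of P (where P''>0): P(-1)=-2. Local minima of Q: Q(0)=0, Q(4)=-256.
So the global minimum of C is P(-1) + Q(4) + 5 = -2 − 256 + 5 = -253, attained at (-1, 4).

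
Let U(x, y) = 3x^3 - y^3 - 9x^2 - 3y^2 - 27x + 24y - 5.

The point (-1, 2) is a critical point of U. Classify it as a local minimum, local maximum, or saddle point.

local maximum

The mixed partial ∂²U/∂x∂y is 0, so the Hessian at any point is diag(U_xx, U_yy) = diag(18(x - 1), -6(y + 1)).
At (-1, 2): H = diag(-36, -18).
Both eigenvalues are negative, so H is negative definite: a local maximum.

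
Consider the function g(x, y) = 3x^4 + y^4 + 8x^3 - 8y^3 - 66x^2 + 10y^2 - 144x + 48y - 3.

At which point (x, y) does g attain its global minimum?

g(x,y) separates as P(x) + Q(y) − 3, so its minimum is min P + min Q − 3.
P'(x) = 12(x - 3)(x + 1)(x + 4) vanishes at x ∈ {-4, -1, 3}; Q'(y) = 4(y - 4)(y - 3)(y + 1) vanishes at y ∈ {-1, 3, 4}.
Local minima of P (where P''>0): P(-4)=-224, P(3)=-567. Local minima of Q: Q(-1)=-29, Q(4)=96.
So the global minimum of g is P(3) + Q(-1) − 3 = -567 − 29 − 3 = -599, attained at (3, -1).

(3, -1)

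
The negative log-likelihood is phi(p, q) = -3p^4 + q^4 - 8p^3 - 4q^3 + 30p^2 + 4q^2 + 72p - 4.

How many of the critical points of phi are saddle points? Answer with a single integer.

5

phi separates as a function of p plus a function of q, so ∇phi=0 decouples.
∂phi/∂p = -12(p - 2)(p + 1)(p + 3) = 0 at p ∈ {-3, -1, 2}; ∂phi/∂q = 4q(q - 2)(q - 1) = 0 at q ∈ {0, 1, 2}.
The Hessian is diagonal: diag(phi_pp, phi_qq). Second derivatives: phi_pp(-3)=-120, phi_pp(-1)=72, phi_pp(2)=-180; phi_qq(0)=8, phi_qq(1)=-4, phi_qq(2)=8.
Saddle points occur where the two diagonal entries have opposite signs: (-3, 0), (-3, 2), (-1, 1), (2, 0), (2, 2). Count: 5.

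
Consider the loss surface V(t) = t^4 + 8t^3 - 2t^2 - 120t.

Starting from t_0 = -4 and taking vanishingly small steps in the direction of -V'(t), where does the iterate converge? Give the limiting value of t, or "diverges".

V'(t) = 4(t - 2)(t + 3)(t + 5), so V'(-4) = 24.
Gradient descent moves in the -V' direction, i.e. t is decreasing.
The nearest critical point in that direction is t = -5, where V'' = 56 > 0 (a local minimum). The iterate converges there.

-5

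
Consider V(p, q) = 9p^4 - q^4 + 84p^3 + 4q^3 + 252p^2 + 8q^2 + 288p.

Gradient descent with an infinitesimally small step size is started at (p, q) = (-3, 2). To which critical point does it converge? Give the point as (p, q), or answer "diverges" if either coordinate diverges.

(-4, 0)

V is separable, so gradient descent decouples: p follows -∂V/∂p, q follows -∂V/∂q.
∂V/∂p = 36(p + 1)(p + 2)(p + 4); at p=-3 this is 72, so p decreases.
∂V/∂q = -4q(q - 4)(q + 1); at q=2 this is 48, so q decreases.
p converges to its nearest critical value -4 (a local min of the p-part); q converges to 0. The iterate converges to (-4, 0).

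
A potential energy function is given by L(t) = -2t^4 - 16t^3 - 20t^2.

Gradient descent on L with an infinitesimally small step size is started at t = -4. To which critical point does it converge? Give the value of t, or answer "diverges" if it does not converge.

L'(t) = -8t(t + 1)(t + 5), so L'(-4) = -96.
Gradient descent moves in the -L' direction, i.e. t is increasing.
The nearest critical point in that direction is t = -1, where L'' = 32 > 0 (a local minimum). The iterate converges there.

-1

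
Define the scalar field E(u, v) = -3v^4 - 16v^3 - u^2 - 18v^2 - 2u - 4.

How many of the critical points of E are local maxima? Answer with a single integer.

2

E separates as a function of u plus a function of v, so ∇E=0 decouples.
∂E/∂u = -2(u + 1) = 0 at u ∈ {-1}; ∂E/∂v = -12v(v + 1)(v + 3) = 0 at v ∈ {-3, -1, 0}.
The Hessian is diagonal: diag(E_uu, E_vv). Second derivatives: E_uu(-1)=-2; E_vv(-3)=-72, E_vv(-1)=24, E_vv(0)=-36.
Local maxima occur where both diagonal entries negative: (-1, -3), (-1, 0). Count: 2.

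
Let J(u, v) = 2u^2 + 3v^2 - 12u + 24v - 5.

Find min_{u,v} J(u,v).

-71

J(u,v) separates as P(u) + Q(v) − 5, so its minimum is min P + min Q − 5.
P'(u) = 4u - 12 vanishes at u ∈ {3}; Q'(v) = 6v + 24 vanishes at v ∈ {-4}.
Local minima of P (where P''>0): P(3)=-18. Local minima of Q: Q(-4)=-48.
So the global minimum of J is P(3) + Q(-4) − 5 = -18 − 48 − 5 = -71, attained at (3, -4).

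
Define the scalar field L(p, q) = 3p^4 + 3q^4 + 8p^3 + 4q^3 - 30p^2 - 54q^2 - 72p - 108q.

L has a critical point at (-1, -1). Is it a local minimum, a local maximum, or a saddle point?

The mixed partial ∂²L/∂p∂q is 0, so the Hessian at any point is diag(L_pp, L_qq) = diag(12(3p^2 + 4p - 5), 12(3q^2 + 2q - 9)).
At (-1, -1): H = diag(-72, -96).
Both eigenvalues are negative, so H is negative definite: a local maximum.

local maximum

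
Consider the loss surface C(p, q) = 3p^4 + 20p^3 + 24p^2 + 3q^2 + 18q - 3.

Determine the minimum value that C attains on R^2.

-158

C(p,q) separates as A(p) + B(q) − 3, so its minimum is min A + min B − 3.
A'(p) = 12p(p + 1)(p + 4) vanishes at p ∈ {-4, -1, 0}; B'(q) = 6q + 18 vanishes at q ∈ {-3}.
Local minima of A (where A''>0): A(-4)=-128, A(0)=0. Local minima of B: B(-3)=-27.
So the global minimum of C is A(-4) + B(-3) − 3 = -128 − 27 − 3 = -158, attained at (-4, -3).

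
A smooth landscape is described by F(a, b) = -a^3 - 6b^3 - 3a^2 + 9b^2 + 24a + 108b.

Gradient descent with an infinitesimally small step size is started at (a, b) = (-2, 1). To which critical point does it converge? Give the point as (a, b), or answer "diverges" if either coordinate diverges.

F is separable, so gradient descent decouples: a follows -∂F/∂a, b follows -∂F/∂b.
∂F/∂a = -3(a - 2)(a + 4); at a=-2 this is 24, so a decreases.
∂F/∂b = -18(b - 3)(b + 2); at b=1 this is 108, so b decreases.
a converges to its nearest critical value -4 (a local min of the a-part); b converges to -2. The iterate converges to (-4, -2).

(-4, -2)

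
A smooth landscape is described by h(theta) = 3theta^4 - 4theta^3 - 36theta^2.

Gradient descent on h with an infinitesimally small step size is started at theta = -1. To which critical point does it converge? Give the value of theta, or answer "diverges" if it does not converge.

-2

h'(theta) = 12theta(theta - 3)(theta + 2), so h'(-1) = 48.
Gradient descent moves in the -h' direction, i.e. theta is decreasing.
The nearest critical point in that direction is theta = -2, where h'' = 120 > 0 (a local minimum). The iterate converges there.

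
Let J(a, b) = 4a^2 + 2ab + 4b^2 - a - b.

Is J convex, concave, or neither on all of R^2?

J is quadratic, so its Hessian is the constant matrix H = [[8, 2], [2, 8]].
det(H) = 60, tr(H) = 16.
det(H) > 0 and tr(H) > 0, so H is positive definite everywhere: convex.

convex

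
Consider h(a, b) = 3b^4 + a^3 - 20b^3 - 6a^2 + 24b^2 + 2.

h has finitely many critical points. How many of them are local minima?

h separates as a function of a plus a function of b, so ∇h=0 decouples.
∂h/∂a = 3a(a - 4) = 0 at a ∈ {0, 4}; ∂h/∂b = 12b(b - 4)(b - 1) = 0 at b ∈ {0, 1, 4}.
The Hessian is diagonal: diag(h_aa, h_bb). Second derivatives: h_aa(0)=-12, h_aa(4)=12; h_bb(0)=48, h_bb(1)=-36, h_bb(4)=144.
Local minima occur where both diagonal entries positive: (4, 0), (4, 4). Count: 2.

2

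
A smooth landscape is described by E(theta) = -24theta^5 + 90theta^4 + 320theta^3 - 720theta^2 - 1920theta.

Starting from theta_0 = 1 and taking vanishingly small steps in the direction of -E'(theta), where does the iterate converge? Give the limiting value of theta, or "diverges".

2

E'(theta) = -120(theta - 4)(theta - 2)(theta + 1)(theta + 2), so E'(1) = -2160.
Gradient descent moves in the -E' direction, i.e. theta is increasing.
The nearest critical point in that direction is theta = 2, where E'' = 2880 > 0 (a local minimum). The iterate converges there.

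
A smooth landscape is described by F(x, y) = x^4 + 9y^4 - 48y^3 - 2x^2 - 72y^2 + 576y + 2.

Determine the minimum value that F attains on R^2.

-911

F(x,y) separates as P(x) + Q(y) + 2, so its minimum is min P + min Q + 2.
P'(x) = 4x(x - 1)(x + 1) vanishes at x ∈ {-1, 0, 1}; Q'(y) = 36(y - 4)(y - 2)(y + 2) vanishes at y ∈ {-2, 2, 4}.
Local minima of P (where P''>0): P(-1)=-1, P(1)=-1. Local minima of Q: Q(-2)=-912, Q(4)=384.
So the global minimum of F is P(-1) + Q(-2) + 2 = -1 − 912 + 2 = -911, attained at (-1, -2).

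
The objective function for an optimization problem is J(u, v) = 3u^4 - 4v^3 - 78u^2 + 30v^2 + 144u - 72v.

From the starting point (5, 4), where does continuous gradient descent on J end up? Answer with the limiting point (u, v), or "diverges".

J is separable, so gradient descent decouples: u follows -∂J/∂u, v follows -∂J/∂v.
∂J/∂u = 12(u - 3)(u - 1)(u + 4); at u=5 this is 864, so u decreases.
∂J/∂v = -12(v - 3)(v - 2); at v=4 this is -24, so v increases.
The v-coordinate has no critical point in that direction and runs off to infinity.

diverges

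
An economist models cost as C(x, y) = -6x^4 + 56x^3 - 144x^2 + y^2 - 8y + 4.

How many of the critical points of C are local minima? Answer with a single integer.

1

C separates as a function of x plus a function of y, so ∇C=0 decouples.
∂C/∂x = -24x(x - 4)(x - 3) = 0 at x ∈ {0, 3, 4}; ∂C/∂y = 2(y - 4) = 0 at y ∈ {4}.
The Hessian is diagonal: diag(C_xx, C_yy). Second derivatives: C_xx(0)=-288, C_xx(3)=72, C_xx(4)=-96; C_yy(4)=2.
Local minima occur where both diagonal entries positive: (3, 4). Count: 1.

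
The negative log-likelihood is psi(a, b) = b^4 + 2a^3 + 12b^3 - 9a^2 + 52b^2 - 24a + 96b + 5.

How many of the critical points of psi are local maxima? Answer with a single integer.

1

psi separates as a function of a plus a function of b, so ∇psi=0 decouples.
∂psi/∂a = 6(a - 4)(a + 1) = 0 at a ∈ {-1, 4}; ∂psi/∂b = 4(b + 2)(b + 3)(b + 4) = 0 at b ∈ {-4, -3, -2}.
The Hessian is diagonal: diag(psi_aa, psi_bb). Second derivatives: psi_aa(-1)=-30, psi_aa(4)=30; psi_bb(-4)=8, psi_bb(-3)=-4, psi_bb(-2)=8.
Local maxima occur where both diagonal entries negative: (-1, -3). Count: 1.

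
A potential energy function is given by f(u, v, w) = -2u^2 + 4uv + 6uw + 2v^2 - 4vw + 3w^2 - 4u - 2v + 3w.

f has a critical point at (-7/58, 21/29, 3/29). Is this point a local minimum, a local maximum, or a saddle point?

saddle point

The Hessian is constant: H = [[-4, 4, 6], [4, 4, -4], [6, -4, 6]].
Leading principal minors: Δ₁ = -4, Δ₂ = -32, Δ₃ = -464.
The minors fit neither the all-positive nor the alternating-sign pattern, so H is indefinite: a saddle point.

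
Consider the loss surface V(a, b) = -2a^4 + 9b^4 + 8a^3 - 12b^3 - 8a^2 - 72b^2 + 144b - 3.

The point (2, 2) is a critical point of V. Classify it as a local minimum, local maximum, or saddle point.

saddle point

The mixed partial ∂²V/∂a∂b is 0, so the Hessian at any point is diag(V_aa, V_bb) = diag(8(-3a^2 + 6a - 2), 36(3b^2 - 2b - 4)).
At (2, 2): H = diag(-16, 144).
The eigenvalues have opposite signs, so H is indefinite: a saddle point.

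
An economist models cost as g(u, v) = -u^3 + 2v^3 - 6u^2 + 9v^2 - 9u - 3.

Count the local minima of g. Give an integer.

g separates as a function of u plus a function of v, so ∇g=0 decouples.
∂g/∂u = -3(u + 1)(u + 3) = 0 at u ∈ {-3, -1}; ∂g/∂v = 6v(v + 3) = 0 at v ∈ {-3, 0}.
The Hessian is diagonal: diag(g_uu, g_vv). Second derivatives: g_uu(-3)=6, g_uu(-1)=-6; g_vv(-3)=-18, g_vv(0)=18.
Local minima occur where both diagonal entries positive: (-3, 0). Count: 1.

1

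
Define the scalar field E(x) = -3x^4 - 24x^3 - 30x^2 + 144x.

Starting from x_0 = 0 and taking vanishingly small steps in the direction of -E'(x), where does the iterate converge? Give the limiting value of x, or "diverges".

-3

E'(x) = -12(x - 1)(x + 3)(x + 4), so E'(0) = 144.
Gradient descent moves in the -E' direction, i.e. x is decreasing.
The nearest critical point in that direction is x = -3, where E'' = 48 > 0 (a local minimum). The iterate converges there.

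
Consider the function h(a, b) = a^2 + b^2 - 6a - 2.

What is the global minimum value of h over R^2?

-11

h(a,b) separates as P(a) + Q(b) − 2, so its minimum is min P + min Q − 2.
P'(a) = 2a - 6 vanishes at a ∈ {3}; Q'(b) = 2b vanishes at b ∈ {0}.
Local minima of P (where P''>0): P(3)=-9. Local minima of Q: Q(0)=0.
So the global minimum of h is P(3) + Q(0) − 2 = -9 + 0 − 2 = -11, attained at (3, 0).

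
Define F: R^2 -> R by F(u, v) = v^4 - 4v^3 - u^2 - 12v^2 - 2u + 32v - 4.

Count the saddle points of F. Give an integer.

2

F separates as a function of u plus a function of v, so ∇F=0 decouples.
∂F/∂u = -2(u + 1) = 0 at u ∈ {-1}; ∂F/∂v = 4(v - 4)(v - 1)(v + 2) = 0 at v ∈ {-2, 1, 4}.
The Hessian is diagonal: diag(F_uu, F_vv). Second derivatives: F_uu(-1)=-2; F_vv(-2)=72, F_vv(1)=-36, F_vv(4)=72.
Saddle points occur where the two diagonal entries have opposite signs: (-1, -2), (-1, 4). Count: 2.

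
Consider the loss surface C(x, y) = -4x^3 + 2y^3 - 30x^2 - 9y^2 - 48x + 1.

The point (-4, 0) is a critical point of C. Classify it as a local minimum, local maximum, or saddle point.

saddle point

The mixed partial ∂²C/∂x∂y is 0, so the Hessian at any point is diag(C_xx, C_yy) = diag(-12(2x + 5), 6(2y - 3)).
At (-4, 0): H = diag(36, -18).
The eigenvalues have opposite signs, so H is indefinite: a saddle point.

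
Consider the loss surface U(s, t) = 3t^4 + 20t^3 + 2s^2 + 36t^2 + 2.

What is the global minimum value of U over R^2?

2

U(s,t) separates as P(s) + Q(t) + 2, so its minimum is min P + min Q + 2.
P'(s) = 4s vanishes at s ∈ {0}; Q'(t) = 12t(t + 2)(t + 3) vanishes at t ∈ {-3, -2, 0}.
Local minima of P (where P''>0): P(0)=0. Local minima of Q: Q(-3)=27, Q(0)=0.
So the global minimum of U is P(0) + Q(0) + 2 = 0 + 0 + 2 = 2, attained at (0, 0).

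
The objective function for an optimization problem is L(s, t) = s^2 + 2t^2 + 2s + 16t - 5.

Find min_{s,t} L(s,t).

-38

L(s,t) separates as P(s) + Q(t) − 5, so its minimum is min P + min Q − 5.
P'(s) = 2s + 2 vanishes at s ∈ {-1}; Q'(t) = 4(t + 4) vanishes at t ∈ {-4}.
Local minima of P (where P''>0): P(-1)=-1. Local minima of Q: Q(-4)=-32.
So the global minimum of L is P(-1) + Q(-4) − 5 = -1 − 32 − 5 = -38, attained at (-1, -4).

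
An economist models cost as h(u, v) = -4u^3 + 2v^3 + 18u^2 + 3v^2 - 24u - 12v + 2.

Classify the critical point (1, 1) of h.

local minimum

The mixed partial ∂²h/∂u∂v is 0, so the Hessian at any point is diag(h_uu, h_vv) = diag(12(-2u + 3), 6(2v + 1)).
At (1, 1): H = diag(12, 18).
Both eigenvalues are positive, so H is positive definite: a local minimum.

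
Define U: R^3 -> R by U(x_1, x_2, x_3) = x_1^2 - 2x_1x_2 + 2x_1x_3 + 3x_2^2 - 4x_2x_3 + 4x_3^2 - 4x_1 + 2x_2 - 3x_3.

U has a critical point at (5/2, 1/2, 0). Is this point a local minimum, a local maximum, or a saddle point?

The Hessian is constant: H = [[2, -2, 2], [-2, 6, -4], [2, -4, 8]].
Leading principal minors: Δ₁ = 2, Δ₂ = 8, Δ₃ = 40.
All leading minors are positive, so H is positive definite: a local minimum.

local minimum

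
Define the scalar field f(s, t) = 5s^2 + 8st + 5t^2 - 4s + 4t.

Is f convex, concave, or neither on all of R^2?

f is quadratic, so its Hessian is the constant matrix H = [[10, 8], [8, 10]].
det(H) = 36, tr(H) = 20.
det(H) > 0 and tr(H) > 0, so H is positive definite everywhere: convex.

convex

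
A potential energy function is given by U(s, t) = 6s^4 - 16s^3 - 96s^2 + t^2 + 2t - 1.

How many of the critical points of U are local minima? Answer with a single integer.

U separates as a function of s plus a function of t, so ∇U=0 decouples.
∂U/∂s = 24s(s - 4)(s + 2) = 0 at s ∈ {-2, 0, 4}; ∂U/∂t = 2(t + 1) = 0 at t ∈ {-1}.
The Hessian is diagonal: diag(U_ss, U_tt). Second derivatives: U_ss(-2)=288, U_ss(0)=-192, U_ss(4)=576; U_tt(-1)=2.
Local minima occur where both diagonal entries positive: (-2, -1), (4, -1). Count: 2.

2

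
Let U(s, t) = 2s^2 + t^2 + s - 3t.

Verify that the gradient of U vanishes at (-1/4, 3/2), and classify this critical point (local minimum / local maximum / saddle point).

local minimum

∇U = (4s + 1, 2t - 3); substituting (-1/4, 3/2) gives ∇U = (0, 0), so (-1/4, 3/2) is indeed a critical point.
The Hessian of U is constant: H = [[4, 0], [0, 2]].
det(H) = 4·2 − 0² = 8.
det(H) > 0 and tr(H) = 6 > 0, so H is positive definite and the point is a local minimum.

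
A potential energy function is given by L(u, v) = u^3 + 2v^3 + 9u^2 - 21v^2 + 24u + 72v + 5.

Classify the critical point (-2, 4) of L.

local minimum

The mixed partial ∂²L/∂u∂v is 0, so the Hessian at any point is diag(L_uu, L_vv) = diag(6(u + 3), 6(2v - 7)).
At (-2, 4): H = diag(6, 6).
Both eigenvalues are positive, so H is positive definite: a local minimum.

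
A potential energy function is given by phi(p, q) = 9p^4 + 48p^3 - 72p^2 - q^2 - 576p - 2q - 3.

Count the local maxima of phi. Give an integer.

phi separates as a function of p plus a function of q, so ∇phi=0 decouples.
∂phi/∂p = 36(p - 2)(p + 2)(p + 4) = 0 at p ∈ {-4, -2, 2}; ∂phi/∂q = -2(q + 1) = 0 at q ∈ {-1}.
The Hessian is diagonal: diag(phi_pp, phi_qq). Second derivatives: phi_pp(-4)=432, phi_pp(-2)=-288, phi_pp(2)=864; phi_qq(-1)=-2.
Local maxima occur where both diagonal entries negative: (-2, -1). Count: 1.

1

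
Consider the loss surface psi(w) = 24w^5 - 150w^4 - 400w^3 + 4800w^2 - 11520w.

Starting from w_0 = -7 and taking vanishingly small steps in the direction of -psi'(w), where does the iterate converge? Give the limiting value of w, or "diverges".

diverges

psi'(w) = 120(w - 4)(w - 3)(w - 2)(w + 4), so psi'(-7) = 356400.
Gradient descent moves in the -psi' direction, i.e. w is decreasing.
There is no critical point below w=-7, and psi' keeps the same sign, so the iterate runs off to −∞.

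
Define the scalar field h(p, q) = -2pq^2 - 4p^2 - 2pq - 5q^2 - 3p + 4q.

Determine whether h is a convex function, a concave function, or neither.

neither

The term -2pq^2 is cubic, so the Hessian is not constant.
∂²h/∂q² = -4p - 10, which takes both signs as p varies (negative for sufficiently large p). A diagonal entry of the Hessian changing sign means the Hessian is neither positive- nor negative-semidefinite on all of R^2.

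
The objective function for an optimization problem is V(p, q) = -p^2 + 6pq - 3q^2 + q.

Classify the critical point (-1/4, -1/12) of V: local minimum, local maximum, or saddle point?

The Hessian of V is constant: H = [[-2, 6], [6, -6]].
det(H) = (-2)·(-6) − 6² = -24.
Since det(H) < 0, H is indefinite and the critical point is a saddle point.

saddle point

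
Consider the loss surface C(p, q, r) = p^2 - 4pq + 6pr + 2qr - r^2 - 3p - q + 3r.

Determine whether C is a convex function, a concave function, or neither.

neither

C is quadratic, so its Hessian is the constant matrix H = [[2, -4, 6], [-4, 0, 2], [6, 2, -2]].
Leading principal minors: 2, -16, -72.
Neither pattern holds ⇒ H is indefinite ⇒ neither convex nor concave.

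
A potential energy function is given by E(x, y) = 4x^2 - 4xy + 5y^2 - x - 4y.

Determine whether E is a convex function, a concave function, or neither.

E is quadratic, so its Hessian is the constant matrix H = [[8, -4], [-4, 10]].
det(H) = 64, tr(H) = 18.
det(H) > 0 and tr(H) > 0, so H is positive definite everywhere: convex.

convex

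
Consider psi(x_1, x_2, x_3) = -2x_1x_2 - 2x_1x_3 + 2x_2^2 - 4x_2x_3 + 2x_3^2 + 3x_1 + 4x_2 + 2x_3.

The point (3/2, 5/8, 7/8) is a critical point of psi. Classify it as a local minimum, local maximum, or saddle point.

saddle point

The Hessian is constant: H = [[0, -2, -2], [-2, 4, -4], [-2, -4, 4]].
Leading principal minors: Δ₁ = 0, Δ₂ = -4, Δ₃ = -64.
The minors fit neither the all-positive nor the alternating-sign pattern, so H is indefinite: a saddle point.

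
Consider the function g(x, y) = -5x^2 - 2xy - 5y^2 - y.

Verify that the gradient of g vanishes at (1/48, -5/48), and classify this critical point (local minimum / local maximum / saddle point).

∇g = (-10x - 2y, -2x - 10y - 1); substituting (1/48, -5/48) gives ∇g = (0, 0), so (1/48, -5/48) is indeed a critical point.
The Hessian of g is constant: H = [[-10, -2], [-2, -10]].
det(H) = (-10)·(-10) − (-2)² = 96.
det(H) > 0 and tr(H) = -20 < 0, so H is negative definite and the point is a local maximum.

local maximum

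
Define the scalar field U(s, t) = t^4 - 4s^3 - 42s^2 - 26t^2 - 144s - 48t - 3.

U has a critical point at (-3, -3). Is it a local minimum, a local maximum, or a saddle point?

The mixed partial ∂²U/∂s∂t is 0, so the Hessian at any point is diag(U_ss, U_tt) = diag(-12(2s + 7), 4(3t^2 - 13)).
At (-3, -3): H = diag(-12, 56).
The eigenvalues have opposite signs, so H is indefinite: a saddle point.

saddle point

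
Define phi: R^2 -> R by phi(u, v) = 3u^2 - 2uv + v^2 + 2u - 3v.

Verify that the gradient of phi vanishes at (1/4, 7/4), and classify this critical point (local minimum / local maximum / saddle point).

∇phi = (6u - 2v + 2, -2u + 2v - 3); substituting (1/4, 7/4) gives ∇phi = (0, 0), so (1/4, 7/4) is indeed a critical point.
The Hessian of phi is constant: H = [[6, -2], [-2, 2]].
det(H) = 6·2 − (-2)² = 8.
det(H) > 0 and tr(H) = 8 > 0, so H is positive definite and the point is a local minimum.

local minimum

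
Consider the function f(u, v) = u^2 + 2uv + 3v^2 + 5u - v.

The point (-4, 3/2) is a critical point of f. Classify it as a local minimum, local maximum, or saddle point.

local minimum

The Hessian of f is constant: H = [[2, 2], [2, 6]].
det(H) = 2·6 − 2² = 8.
det(H) > 0 and tr(H) = 8 > 0, so H is positive definite and the point is a local minimum.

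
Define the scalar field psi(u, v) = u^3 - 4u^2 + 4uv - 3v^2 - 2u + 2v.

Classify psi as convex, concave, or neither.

The term u^3 is cubic, so the Hessian is not constant.
∂²psi/∂u² = 6u - 8, which takes both signs as u varies (negative for sufficiently negative u). A diagonal entry of the Hessian changing sign means the Hessian is neither positive- nor negative-semidefinite on all of R^2.

neither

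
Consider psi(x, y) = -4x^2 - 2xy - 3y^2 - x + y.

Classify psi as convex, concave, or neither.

concave

psi is quadratic, so its Hessian is the constant matrix H = [[-8, -2], [-2, -6]].
det(H) = 44, tr(H) = -14.
det(H) > 0 and tr(H) < 0, so H is negative definite everywhere: concave.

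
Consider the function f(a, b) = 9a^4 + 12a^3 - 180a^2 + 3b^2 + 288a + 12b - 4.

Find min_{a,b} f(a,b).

f(a,b) separates as P(a) + Q(b) − 4, so its minimum is min P + min Q − 4.
P'(a) = 36(a - 2)(a - 1)(a + 4) vanishes at a ∈ {-4, 1, 2}; Q'(b) = 6b + 12 vanishes at b ∈ {-2}.
Local minima of P (where P''>0): P(-4)=-2496, P(2)=96. Local minima of Q: Q(-2)=-12.
So the global minimum of f is P(-4) + Q(-2) − 4 = -2496 − 12 − 4 = -2512, attained at (-4, -2).

-2512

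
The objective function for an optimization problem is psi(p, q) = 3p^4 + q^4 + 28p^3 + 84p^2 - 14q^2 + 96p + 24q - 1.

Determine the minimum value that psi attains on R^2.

-182

psi(p,q) separates as A(p) + B(q) − 1, so its minimum is min A + min B − 1.
A'(p) = 12(p + 1)(p + 2)(p + 4) vanishes at p ∈ {-4, -2, -1}; B'(q) = 4(q - 2)(q - 1)(q + 3) vanishes at q ∈ {-3, 1, 2}.
Local minima of A (where A''>0): A(-4)=-64, A(-1)=-37. Local minima of B: B(-3)=-117, B(2)=8.
So the global minimum of psi is A(-4) + B(-3) − 1 = -64 − 117 − 1 = -182, attained at (-4, -3).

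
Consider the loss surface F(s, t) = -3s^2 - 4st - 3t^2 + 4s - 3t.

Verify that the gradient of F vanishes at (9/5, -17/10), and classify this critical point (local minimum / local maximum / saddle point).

local maximum

∇F = (-6s - 4t + 4, -4s - 6t - 3); substituting (9/5, -17/10) gives ∇F = (0, 0), so (9/5, -17/10) is indeed a critical point.
The Hessian of F is constant: H = [[-6, -4], [-4, -6]].
det(H) = (-6)·(-6) − (-4)² = 20.
det(H) > 0 and tr(H) = -12 < 0, so H is negative definite and the point is a local maximum.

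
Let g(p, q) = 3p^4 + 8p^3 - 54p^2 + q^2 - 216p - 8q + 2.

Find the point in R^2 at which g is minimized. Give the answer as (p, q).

g(p,q) separates as A(p) + B(q) + 2, so its minimum is min A + min B + 2.
A'(p) = 12(p - 3)(p + 2)(p + 3) vanishes at p ∈ {-3, -2, 3}; B'(q) = 2q - 8 vanishes at q ∈ {4}.
Local minima of A (where A''>0): A(-3)=189, A(3)=-675. Local minima of B: B(4)=-16.
So the global minimum of g is A(3) + B(4) + 2 = -675 − 16 + 2 = -689, attained at (3, 4).

(3, 4)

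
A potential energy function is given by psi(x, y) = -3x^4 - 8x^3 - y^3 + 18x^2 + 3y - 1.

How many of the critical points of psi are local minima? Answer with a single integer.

1

psi separates as a function of x plus a function of y, so ∇psi=0 decouples.
∂psi/∂x = -12x(x - 1)(x + 3) = 0 at x ∈ {-3, 0, 1}; ∂psi/∂y = -3(y - 1)(y + 1) = 0 at y ∈ {-1, 1}.
The Hessian is diagonal: diag(psi_xx, psi_yy). Second derivatives: psi_xx(-3)=-144, psi_xx(0)=36, psi_xx(1)=-48; psi_yy(-1)=6, psi_yy(1)=-6.
Local minima occur where both diagonal entries positive: (0, -1). Count: 1.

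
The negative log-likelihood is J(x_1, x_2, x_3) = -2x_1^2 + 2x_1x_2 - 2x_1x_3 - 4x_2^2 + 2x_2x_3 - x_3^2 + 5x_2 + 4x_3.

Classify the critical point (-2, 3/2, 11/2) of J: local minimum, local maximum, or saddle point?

local maximum

The Hessian is constant: H = [[-4, 2, -2], [2, -8, 2], [-2, 2, -2]].
Leading principal minors: Δ₁ = -4, Δ₂ = 28, Δ₃ = -24.
The minors alternate sign starting negative (−, +, −), so H is negative definite: a local maximum.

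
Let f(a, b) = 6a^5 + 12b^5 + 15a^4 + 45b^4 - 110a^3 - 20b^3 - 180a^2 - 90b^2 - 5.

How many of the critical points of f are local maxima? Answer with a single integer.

f separates as a function of a plus a function of b, so ∇f=0 decouples.
∂f/∂a = 30a(a - 3)(a + 1)(a + 4) = 0 at a ∈ {-4, -1, 0, 3}; ∂f/∂b = 60b(b - 1)(b + 1)(b + 3) = 0 at b ∈ {-3, -1, 0, 1}.
The Hessian is diagonal: diag(f_aa, f_bb). Second derivatives: f_aa(-4)=-2520, f_aa(-1)=360, f_aa(0)=-360, f_aa(3)=2520; f_bb(-3)=-1440, f_bb(-1)=240, f_bb(0)=-180, f_bb(1)=480.
Local maxima occur where both diagonal entries negative: (-4, -3), (-4, 0), (0, -3), (0, 0). Count: 4.

4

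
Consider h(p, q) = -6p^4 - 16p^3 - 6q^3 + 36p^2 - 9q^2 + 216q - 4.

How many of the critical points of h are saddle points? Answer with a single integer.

h separates as a function of p plus a function of q, so ∇h=0 decouples.
∂h/∂p = -24p(p - 1)(p + 3) = 0 at p ∈ {-3, 0, 1}; ∂h/∂q = -18(q - 3)(q + 4) = 0 at q ∈ {-4, 3}.
The Hessian is diagonal: diag(h_pp, h_qq). Second derivatives: h_pp(-3)=-288, h_pp(0)=72, h_pp(1)=-96; h_qq(-4)=126, h_qq(3)=-126.
Saddle points occur where the two diagonal entries have opposite signs: (-3, -4), (0, 3), (1, -4). Count: 3.

3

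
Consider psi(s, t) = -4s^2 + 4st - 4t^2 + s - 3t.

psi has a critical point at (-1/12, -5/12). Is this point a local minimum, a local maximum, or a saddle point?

The Hessian of psi is constant: H = [[-8, 4], [4, -8]].
det(H) = (-8)·(-8) − 4² = 48.
det(H) > 0 and tr(H) = -16 < 0, so H is negative definite and the point is a local maximum.

local maximum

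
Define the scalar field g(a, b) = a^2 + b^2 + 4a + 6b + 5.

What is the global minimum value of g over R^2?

-8

g(a,b) separates as P(a) + Q(b) + 5, so its minimum is min P + min Q + 5.
P'(a) = 2a + 4 vanishes at a ∈ {-2}; Q'(b) = 2b + 6 vanishes at b ∈ {-3}.
Local minima of P (where P''>0): P(-2)=-4. Local minima of Q: Q(-3)=-9.
So the global minimum of g is P(-2) + Q(-3) + 5 = -4 − 9 + 5 = -8, attained at (-2, -3).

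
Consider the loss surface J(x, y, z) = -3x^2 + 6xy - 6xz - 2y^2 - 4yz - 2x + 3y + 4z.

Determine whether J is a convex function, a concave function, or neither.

neither

J is quadratic, so its Hessian is the constant matrix H = [[-6, 6, -6], [6, -4, -4], [-6, -4, 0]].
Leading principal minors: -6, -12, 528.
Neither pattern holds ⇒ H is indefinite ⇒ neither convex nor concave.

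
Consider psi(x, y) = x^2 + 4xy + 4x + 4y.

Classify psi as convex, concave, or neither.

psi is quadratic, so its Hessian is the constant matrix H = [[2, 4], [4, 0]].
det(H) = -16, tr(H) = 2.
det(H) < 0, so H is indefinite: neither convex nor concave.

neither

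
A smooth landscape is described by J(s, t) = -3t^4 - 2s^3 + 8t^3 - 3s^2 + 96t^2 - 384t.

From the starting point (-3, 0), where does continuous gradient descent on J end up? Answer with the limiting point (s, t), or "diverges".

(-1, 2)

J is separable, so gradient descent decouples: s follows -∂J/∂s, t follows -∂J/∂t.
∂J/∂s = -6s(s + 1); at s=-3 this is -36, so s increases.
∂J/∂t = -12(t - 4)(t - 2)(t + 4); at t=0 this is -384, so t increases.
s converges to its nearest critical value -1 (a local min of the s-part); t converges to 2. The iterate converges to (-1, 2).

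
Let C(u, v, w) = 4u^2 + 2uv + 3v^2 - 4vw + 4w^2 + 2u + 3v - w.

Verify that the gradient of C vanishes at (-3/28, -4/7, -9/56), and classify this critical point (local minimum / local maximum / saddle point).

∇C = (8u + 2v + 2, 2u + 6v - 4w + 3, -4v + 8w - 1); substituting (-3/28, -4/7, -9/56) gives ∇C = (0, 0, 0), so (-3/28, -4/7, -9/56) is indeed a critical point.
The Hessian is constant: H = [[8, 2, 0], [2, 6, -4], [0, -4, 8]].
Leading principal minors: Δ₁ = 8, Δ₂ = 44, Δ₃ = 224.
All leading minors are positive, so H is positive definite: a local minimum.

local minimum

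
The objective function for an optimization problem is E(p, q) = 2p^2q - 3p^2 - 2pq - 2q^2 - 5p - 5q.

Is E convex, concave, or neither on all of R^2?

The term 2p^2q is cubic, so the Hessian is not constant.
∂²E/∂p² = 4q - 6, which takes both signs as q varies (negative for sufficiently negative q). A diagonal entry of the Hessian changing sign means the Hessian is neither positive- nor negative-semidefinite on all of R^2.

neither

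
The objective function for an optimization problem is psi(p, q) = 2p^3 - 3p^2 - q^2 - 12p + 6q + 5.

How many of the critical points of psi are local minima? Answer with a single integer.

psi separates as a function of p plus a function of q, so ∇psi=0 decouples.
∂psi/∂p = 6(p - 2)(p + 1) = 0 at p ∈ {-1, 2}; ∂psi/∂q = -2(q - 3) = 0 at q ∈ {3}.
The Hessian is diagonal: diag(psi_pp, psi_qq). Second derivatives: psi_pp(-1)=-18, psi_pp(2)=18; psi_qq(3)=-2.
Local minima occur where both diagonal entries positive: none. Count: 0.

0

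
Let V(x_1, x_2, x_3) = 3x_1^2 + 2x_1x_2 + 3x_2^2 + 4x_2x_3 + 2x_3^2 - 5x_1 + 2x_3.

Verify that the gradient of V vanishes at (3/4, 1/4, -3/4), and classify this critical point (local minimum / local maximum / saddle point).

∇V = (6x_1 + 2x_2 - 5, 2x_1 + 6x_2 + 4x_3, 4x_2 + 4x_3 + 2); substituting (3/4, 1/4, -3/4) gives ∇V = (0, 0, 0), so (3/4, 1/4, -3/4) is indeed a critical point.
The Hessian is constant: H = [[6, 2, 0], [2, 6, 4], [0, 4, 4]].
Leading principal minors: Δ₁ = 6, Δ₂ = 32, Δ₃ = 32.
All leading minors are positive, so H is positive definite: a local minimum.

local minimum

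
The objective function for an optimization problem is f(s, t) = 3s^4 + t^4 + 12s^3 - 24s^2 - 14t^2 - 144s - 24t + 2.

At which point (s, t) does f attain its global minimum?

f(s,t) separates as P(s) + Q(t) + 2, so its minimum is min P + min Q + 2.
P'(s) = 12(s - 2)(s + 2)(s + 3) vanishes at s ∈ {-3, -2, 2}; Q'(t) = 4(t - 3)(t + 1)(t + 2) vanishes at t ∈ {-2, -1, 3}.
Local minima of P (where P''>0): P(-3)=135, P(2)=-240. Local minima of Q: Q(-2)=8, Q(3)=-117.
So the global minimum of f is P(2) + Q(3) + 2 = -240 − 117 + 2 = -355, attained at (2, 3).

(2, 3)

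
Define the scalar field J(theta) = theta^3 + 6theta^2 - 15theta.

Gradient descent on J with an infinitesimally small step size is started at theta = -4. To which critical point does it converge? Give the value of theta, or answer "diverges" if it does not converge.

J'(theta) = 3(theta - 1)(theta + 5), so J'(-4) = -15.
Gradient descent moves in the -J' direction, i.e. theta is increasing.
The nearest critical point in that direction is theta = 1, where J'' = 18 > 0 (a local minimum). The iterate converges there.

1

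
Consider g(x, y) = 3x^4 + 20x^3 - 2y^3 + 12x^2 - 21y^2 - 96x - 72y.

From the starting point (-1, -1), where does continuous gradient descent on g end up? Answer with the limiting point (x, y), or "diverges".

diverges

g is separable, so gradient descent decouples: x follows -∂g/∂x, y follows -∂g/∂y.
∂g/∂x = 12(x - 1)(x + 2)(x + 4); at x=-1 this is -72, so x increases.
∂g/∂y = -6(y + 3)(y + 4); at y=-1 this is -36, so y increases.
The y-coordinate has no critical point in that direction and runs off to infinity.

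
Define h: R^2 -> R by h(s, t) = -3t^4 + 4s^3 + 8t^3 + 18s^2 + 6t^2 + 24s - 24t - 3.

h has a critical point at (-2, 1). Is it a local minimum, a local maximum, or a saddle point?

The mixed partial ∂²h/∂s∂t is 0, so the Hessian at any point is diag(h_ss, h_tt) = diag(12(2s + 3), 12(-3t^2 + 4t + 1)).
At (-2, 1): H = diag(-12, 24).
The eigenvalues have opposite signs, so H is indefinite: a saddle point.

saddle point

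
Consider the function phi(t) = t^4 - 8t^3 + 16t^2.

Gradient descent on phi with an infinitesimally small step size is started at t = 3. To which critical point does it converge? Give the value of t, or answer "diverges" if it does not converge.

4

phi'(t) = 4t(t - 4)(t - 2), so phi'(3) = -12.
Gradient descent moves in the -phi' direction, i.e. t is increasing.
The nearest critical point in that direction is t = 4, where phi'' = 32 > 0 (a local minimum). The iterate converges there.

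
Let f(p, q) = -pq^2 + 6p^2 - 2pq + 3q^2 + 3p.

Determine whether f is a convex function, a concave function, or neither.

neither

The term -pq^2 is cubic, so the Hessian is not constant.
∂²f/∂q² = -2p + 6, which takes both signs as p varies (negative for sufficiently large p). A diagonal entry of the Hessian changing sign means the Hessian is neither positive- nor negative-semidefinite on all of R^2.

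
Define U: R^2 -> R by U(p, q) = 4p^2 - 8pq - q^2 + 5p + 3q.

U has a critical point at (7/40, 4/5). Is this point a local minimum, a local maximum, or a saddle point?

saddle point

The Hessian of U is constant: H = [[8, -8], [-8, -2]].
det(H) = 8·(-2) − (-8)² = -80.
Since det(H) < 0, H is indefinite and the critical point is a saddle point.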